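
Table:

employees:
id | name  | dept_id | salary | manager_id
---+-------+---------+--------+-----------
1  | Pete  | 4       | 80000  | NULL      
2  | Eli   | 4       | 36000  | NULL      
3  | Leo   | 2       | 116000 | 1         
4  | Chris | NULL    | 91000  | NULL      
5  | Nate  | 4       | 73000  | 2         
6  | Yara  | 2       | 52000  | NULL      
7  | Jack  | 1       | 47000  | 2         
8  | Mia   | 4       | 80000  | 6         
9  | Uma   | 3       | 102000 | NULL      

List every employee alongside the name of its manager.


This is a self-join: employees is joined to a second copy of itself, matching each row's manager_id to another row's id. Use LEFT JOIN so rows with manager_id=NULL are kept.
  - employee 1 (Pete): manager_id=NULL -> NULL
  - employee 2 (Eli): manager_id=NULL -> NULL
  - employee 3 (Leo): manager_id=1 -> Pete
  - employee 4 (Chris): manager_id=NULL -> NULL
  - employee 5 (Nate): manager_id=2 -> Eli
  - employee 6 (Yara): manager_id=NULL -> NULL
  - employee 7 (Jack): manager_id=2 -> Eli
  - employee 8 (Mia): manager_id=6 -> Yara
  - employee 9 (Uma): manager_id=NULL -> NULL

SQL:
SELECT a.name AS item, b.name AS manager
FROM employees a
LEFT JOIN employees b ON a.manager_id = b.id

Result:
item  | manager
------+--------
Pete  | NULL   
Eli   | NULL   
Leo   | Pete   
Chris | NULL   
Nate  | Eli    
Yara  | NULL   
Jack  | Eli    
Mia   | Yara   
Uma   | NULL   


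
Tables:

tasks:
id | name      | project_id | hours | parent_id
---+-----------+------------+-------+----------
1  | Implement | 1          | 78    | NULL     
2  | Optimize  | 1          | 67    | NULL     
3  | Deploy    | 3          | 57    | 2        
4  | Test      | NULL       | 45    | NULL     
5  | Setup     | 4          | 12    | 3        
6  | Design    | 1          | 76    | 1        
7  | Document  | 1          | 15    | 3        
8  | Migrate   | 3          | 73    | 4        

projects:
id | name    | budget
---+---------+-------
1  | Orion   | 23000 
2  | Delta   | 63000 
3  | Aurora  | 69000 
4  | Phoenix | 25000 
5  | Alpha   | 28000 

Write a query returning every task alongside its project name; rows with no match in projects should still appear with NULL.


LEFT JOIN keeps every row from tasks (the left table); where project_id has no match in projects, the project columns become NULL. Walk through each task:
  - task 1 (Implement): project_id=1 -> matches Orion
  - task 2 (Optimize): project_id=1 -> matches Orion
  - task 3 (Deploy): project_id=3 -> matches Aurora
  - task 4 (Test): project_id=NULL, no match -> kept with NULL
  - task 5 (Setup): project_id=4 -> matches Phoenix
  - task 6 (Design): project_id=1 -> matches Orion
  - task 7 (Document): project_id=1 -> matches Orion
  - task 8 (Migrate): project_id=3 -> matches Aurora
All 8 rows appear; 1 has NULL project.

SQL:
SELECT a.name, b.name AS project
FROM tasks a
LEFT JOIN projects b ON a.project_id = b.id

Result:
name      | project
----------+--------
Implement | Orion  
Optimize  | Orion  
Deploy    | Aurora 
Test      | NULL   
Setup     | Phoenix
Design    | Orion  
Document  | Orion  
Migrate   | Aurora 


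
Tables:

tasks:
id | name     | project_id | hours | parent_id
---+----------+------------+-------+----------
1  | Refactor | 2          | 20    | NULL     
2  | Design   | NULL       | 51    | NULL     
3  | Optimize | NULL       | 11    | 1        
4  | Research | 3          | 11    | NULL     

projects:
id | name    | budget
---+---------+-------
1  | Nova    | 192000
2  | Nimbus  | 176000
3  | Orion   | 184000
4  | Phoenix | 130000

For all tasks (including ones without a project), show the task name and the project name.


LEFT JOIN keeps every row from tasks (the left table); where project_id has no match in projects, the project columns become NULL. Walk through each task:
  - task 1 (Refactor): project_id=2 -> matches Nimbus
  - task 2 (Design): project_id=NULL, no match -> kept with NULL
  - task 3 (Optimize): project_id=NULL, no match -> kept with NULL
  - task 4 (Research): project_id=3 -> matches Orion
All 4 rows appear; 2 have NULL project.

SQL:
SELECT a.name, b.name AS project
FROM tasks a
LEFT JOIN projects b ON a.project_id = b.id

Result:
name     | project
---------+--------
Refactor | Nimbus 
Design   | NULL   
Optimize | NULL   
Research | Orion  


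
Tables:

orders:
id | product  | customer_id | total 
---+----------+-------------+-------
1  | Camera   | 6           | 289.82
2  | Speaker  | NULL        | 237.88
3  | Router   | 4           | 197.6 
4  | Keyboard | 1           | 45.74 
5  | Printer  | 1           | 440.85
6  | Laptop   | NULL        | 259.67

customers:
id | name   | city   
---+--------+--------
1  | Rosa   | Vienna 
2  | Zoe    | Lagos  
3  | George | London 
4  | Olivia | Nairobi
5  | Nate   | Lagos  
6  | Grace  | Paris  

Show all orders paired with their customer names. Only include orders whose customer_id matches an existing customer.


INNER JOIN keeps only orders rows whose customer_id matches an id in customers. Walk through each order:
  - order 1 (Camera): customer_id=6 -> matches Grace
  - order 2 (Speaker): customer_id=NULL, no match -> dropped
  - order 3 (Router): customer_id=4 -> matches Olivia
  - order 4 (Keyboard): customer_id=1 -> matches Rosa
  - order 5 (Printer): customer_id=1 -> matches Rosa
  - order 6 (Laptop): customer_id=NULL, no match -> dropped
So 2 of 6 rows are dropped.

SQL:
SELECT a.product, b.name AS customer
FROM orders a
INNER JOIN customers b ON a.customer_id = b.id

Result:
product  | customer
---------+---------
Camera   | Grace   
Router   | Olivia  
Keyboard | Rosa    
Printer  | Rosa    


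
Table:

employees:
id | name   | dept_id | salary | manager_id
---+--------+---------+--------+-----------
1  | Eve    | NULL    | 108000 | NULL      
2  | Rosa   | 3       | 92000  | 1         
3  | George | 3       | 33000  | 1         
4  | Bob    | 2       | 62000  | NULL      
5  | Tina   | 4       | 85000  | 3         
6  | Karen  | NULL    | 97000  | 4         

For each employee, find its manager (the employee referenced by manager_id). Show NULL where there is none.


This is a self-join: employees is joined to a second copy of itself, matching each row's manager_id to another row's id. Use LEFT JOIN so rows with manager_id=NULL are kept.
  - employee 1 (Eve): manager_id=NULL -> NULL
  - employee 2 (Rosa): manager_id=1 -> Eve
  - employee 3 (George): manager_id=1 -> Eve
  - employee 4 (Bob): manager_id=NULL -> NULL
  - employee 5 (Tina): manager_id=3 -> George
  - employee 6 (Karen): manager_id=4 -> Bob

SQL:
SELECT a.name AS item, b.name AS manager
FROM employees a
LEFT JOIN employees b ON a.manager_id = b.id

Result:
item   | manager
-------+--------
Eve    | NULL   
Rosa   | Eve    
George | Eve    
Bob    | NULL   
Tina   | George 
Karen  | Bob    


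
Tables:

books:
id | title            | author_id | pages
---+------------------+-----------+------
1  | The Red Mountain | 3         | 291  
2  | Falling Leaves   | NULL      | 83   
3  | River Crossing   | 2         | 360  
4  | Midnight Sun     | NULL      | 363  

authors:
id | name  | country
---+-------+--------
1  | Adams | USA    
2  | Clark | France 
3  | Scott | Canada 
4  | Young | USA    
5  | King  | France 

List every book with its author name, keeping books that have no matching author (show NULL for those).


LEFT JOIN keeps every row from books (the left table); where author_id has no match in authors, the author columns become NULL. Walk through each book:
  - book 1 (The Red Mountain): author_id=3 -> matches Scott
  - book 2 (Falling Leaves): author_id=NULL, no match -> kept with NULL
  - book 3 (River Crossing): author_id=2 -> matches Clark
  - book 4 (Midnight Sun): author_id=NULL, no match -> kept with NULL
All 4 rows appear; 2 have NULL author.

SQL:
SELECT a.title, b.name AS author
FROM books a
LEFT JOIN authors b ON a.author_id = b.id

Result:
title            | author
-----------------+-------
The Red Mountain | Scott 
Falling Leaves   | NULL  
River Crossing   | Clark 
Midnight Sun     | NULL  


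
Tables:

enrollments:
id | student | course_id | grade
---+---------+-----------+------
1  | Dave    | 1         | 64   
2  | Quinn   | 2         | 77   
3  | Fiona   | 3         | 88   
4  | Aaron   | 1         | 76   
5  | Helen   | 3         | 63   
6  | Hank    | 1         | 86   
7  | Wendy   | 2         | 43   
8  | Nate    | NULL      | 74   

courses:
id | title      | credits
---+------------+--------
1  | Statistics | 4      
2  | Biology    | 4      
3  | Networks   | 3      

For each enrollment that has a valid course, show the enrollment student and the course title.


INNER JOIN keeps only enrollments rows whose course_id matches an id in courses. Walk through each enrollment:
  - enrollment 1 (Dave): course_id=1 -> matches Statistics
  - enrollment 2 (Quinn): course_id=2 -> matches Biology
  - enrollment 3 (Fiona): course_id=3 -> matches Networks
  - enrollment 4 (Aaron): course_id=1 -> matches Statistics
  - enrollment 5 (Helen): course_id=3 -> matches Networks
  - enrollment 6 (Hank): course_id=1 -> matches Statistics
  - enrollment 7 (Wendy): course_id=2 -> matches Biology
  - enrollment 8 (Nate): course_id=NULL, no match -> dropped
So 1 of 8 rows is dropped.

SQL:
SELECT a.student, b.title AS course
FROM enrollments a
INNER JOIN courses b ON a.course_id = b.id

Result:
student | course    
--------+-----------
Dave    | Statistics
Quinn   | Biology   
Fiona   | Networks  
Aaron   | Statistics
Helen   | Networks  
Hank    | Statistics
Wendy   | Biology   


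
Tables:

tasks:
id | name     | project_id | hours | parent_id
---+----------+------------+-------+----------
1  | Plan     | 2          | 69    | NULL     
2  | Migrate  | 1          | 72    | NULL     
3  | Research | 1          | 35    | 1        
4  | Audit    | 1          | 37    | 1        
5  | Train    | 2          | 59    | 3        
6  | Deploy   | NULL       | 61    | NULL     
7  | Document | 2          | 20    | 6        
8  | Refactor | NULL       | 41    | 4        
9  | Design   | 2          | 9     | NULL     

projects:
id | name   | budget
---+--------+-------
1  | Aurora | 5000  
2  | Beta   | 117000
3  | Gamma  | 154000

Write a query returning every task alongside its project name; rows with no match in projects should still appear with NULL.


LEFT JOIN keeps every row from tasks (the left table); where project_id has no match in projects, the project columns become NULL. Walk through each task:
  - task 1 (Plan): project_id=2 -> matches Beta
  - task 2 (Migrate): project_id=1 -> matches Aurora
  - task 3 (Research): project_id=1 -> matches Aurora
  - task 4 (Audit): project_id=1 -> matches Aurora
  - task 5 (Train): project_id=2 -> matches Beta
  - task 6 (Deploy): project_id=NULL, no match -> kept with NULL
  - task 7 (Document): project_id=2 -> matches Beta
  - task 8 (Refactor): project_id=NULL, no match -> kept with NULL
  - task 9 (Design): project_id=2 -> matches Beta
All 9 rows appear; 2 have NULL project.

SQL:
SELECT a.name, b.name AS project
FROM tasks a
LEFT JOIN projects b ON a.project_id = b.id

Result:
name     | project
---------+--------
Plan     | Beta   
Migrate  | Aurora 
Research | Aurora 
Audit    | Aurora 
Train    | Beta   
Deploy   | NULL   
Document | Beta   
Refactor | NULL   
Design   | Beta   


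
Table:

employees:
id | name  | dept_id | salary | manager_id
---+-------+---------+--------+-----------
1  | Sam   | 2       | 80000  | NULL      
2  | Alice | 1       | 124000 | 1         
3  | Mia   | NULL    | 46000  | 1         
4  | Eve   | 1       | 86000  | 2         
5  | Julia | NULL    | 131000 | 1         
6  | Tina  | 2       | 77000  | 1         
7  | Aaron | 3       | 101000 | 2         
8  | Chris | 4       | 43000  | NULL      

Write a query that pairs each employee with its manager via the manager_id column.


This is a self-join: employees is joined to a second copy of itself, matching each row's manager_id to another row's id. Use LEFT JOIN so rows with manager_id=NULL are kept.
  - employee 1 (Sam): manager_id=NULL -> NULL
  - employee 2 (Alice): manager_id=1 -> Sam
  - employee 3 (Mia): manager_id=1 -> Sam
  - employee 4 (Eve): manager_id=2 -> Alice
  - employee 5 (Julia): manager_id=1 -> Sam
  - employee 6 (Tina): manager_id=1 -> Sam
  - employee 7 (Aaron): manager_id=2 -> Alice
  - employee 8 (Chris): manager_id=NULL -> NULL

SQL:
SELECT a.name AS item, b.name AS manager
FROM employees a
LEFT JOIN employees b ON a.manager_id = b.id

Result:
item  | manager
------+--------
Sam   | NULL   
Alice | Sam    
Mia   | Sam    
Eve   | Alice  
Julia | Sam    
Tina  | Sam    
Aaron | Alice  
Chris | NULL   


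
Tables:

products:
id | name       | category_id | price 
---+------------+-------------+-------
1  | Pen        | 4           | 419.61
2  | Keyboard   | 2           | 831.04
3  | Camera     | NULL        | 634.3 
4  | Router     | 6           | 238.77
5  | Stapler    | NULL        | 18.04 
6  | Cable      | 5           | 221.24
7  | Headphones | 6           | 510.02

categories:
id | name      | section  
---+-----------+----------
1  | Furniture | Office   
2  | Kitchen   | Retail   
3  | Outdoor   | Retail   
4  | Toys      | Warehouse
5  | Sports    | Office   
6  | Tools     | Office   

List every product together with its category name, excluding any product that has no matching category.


INNER JOIN keeps only products rows whose category_id matches an id in categories. Walk through each product:
  - product 1 (Pen): category_id=4 -> matches Toys
  - product 2 (Keyboard): category_id=2 -> matches Kitchen
  - product 3 (Camera): category_id=NULL, no match -> dropped
  - product 4 (Router): category_id=6 -> matches Tools
  - product 5 (Stapler): category_id=NULL, no match -> dropped
  - product 6 (Cable): category_id=5 -> matches Sports
  - product 7 (Headphones): category_id=6 -> matches Tools
So 2 of 7 rows are dropped.

SQL:
SELECT a.name, b.name AS category
FROM products a
INNER JOIN categories b ON a.category_id = b.id

Result:
name       | category
-----------+---------
Pen        | Toys    
Keyboard   | Kitchen 
Router     | Tools   
Cable      | Sports  
Headphones | Tools   


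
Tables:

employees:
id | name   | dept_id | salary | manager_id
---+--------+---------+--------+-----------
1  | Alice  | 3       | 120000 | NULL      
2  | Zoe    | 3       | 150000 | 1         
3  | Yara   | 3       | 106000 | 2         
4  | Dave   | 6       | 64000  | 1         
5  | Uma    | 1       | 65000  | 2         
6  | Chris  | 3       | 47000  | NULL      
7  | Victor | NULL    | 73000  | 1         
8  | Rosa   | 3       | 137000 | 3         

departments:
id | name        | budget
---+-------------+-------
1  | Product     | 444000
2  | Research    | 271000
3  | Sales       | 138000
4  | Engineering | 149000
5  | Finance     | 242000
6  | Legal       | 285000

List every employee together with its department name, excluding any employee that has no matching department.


INNER JOIN keeps only employees rows whose dept_id matches an id in departments. Walk through each employee:
  - employee 1 (Alice): dept_id=3 -> matches Sales
  - employee 2 (Zoe): dept_id=3 -> matches Sales
  - employee 3 (Yara): dept_id=3 -> matches Sales
  - employee 4 (Dave): dept_id=6 -> matches Legal
  - employee 5 (Uma): dept_id=1 -> matches Product
  - employee 6 (Chris): dept_id=3 -> matches Sales
  - employee 7 (Victor): dept_id=NULL, no match -> dropped
  - employee 8 (Rosa): dept_id=3 -> matches Sales
So 1 of 8 rows is dropped.

SQL:
SELECT a.name, b.name AS department
FROM employees a
INNER JOIN departments b ON a.dept_id = b.id

Result:
name  | department
------+-----------
Alice | Sales     
Zoe   | Sales     
Yara  | Sales     
Dave  | Legal     
Uma   | Product   
Chris | Sales     
Rosa  | Sales     


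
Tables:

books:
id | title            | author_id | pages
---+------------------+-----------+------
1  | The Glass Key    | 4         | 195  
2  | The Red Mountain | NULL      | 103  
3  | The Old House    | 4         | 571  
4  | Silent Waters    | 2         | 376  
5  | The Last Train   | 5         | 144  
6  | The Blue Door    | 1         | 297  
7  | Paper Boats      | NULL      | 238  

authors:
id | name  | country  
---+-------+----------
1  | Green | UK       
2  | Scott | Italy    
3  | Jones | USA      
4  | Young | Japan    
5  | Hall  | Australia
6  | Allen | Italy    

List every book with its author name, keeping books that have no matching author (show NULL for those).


LEFT JOIN keeps every row from books (the left table); where author_id has no match in authors, the author columns become NULL. Walk through each book:
  - book 1 (The Glass Key): author_id=4 -> matches Young
  - book 2 (The Red Mountain): author_id=NULL, no match -> kept with NULL
  - book 3 (The Old House): author_id=4 -> matches Young
  - book 4 (Silent Waters): author_id=2 -> matches Scott
  - book 5 (The Last Train): author_id=5 -> matches Hall
  - book 6 (The Blue Door): author_id=1 -> matches Green
  - book 7 (Paper Boats): author_id=NULL, no match -> kept with NULL
All 7 rows appear; 2 have NULL author.

SQL:
SELECT a.title, b.name AS author
FROM books a
LEFT JOIN authors b ON a.author_id = b.id

Result:
title            | author
-----------------+-------
The Glass Key    | Young 
The Red Mountain | NULL  
The Old House    | Young 
Silent Waters    | Scott 
The Last Train   | Hall  
The Blue Door    | Green 
Paper Boats      | NULL  


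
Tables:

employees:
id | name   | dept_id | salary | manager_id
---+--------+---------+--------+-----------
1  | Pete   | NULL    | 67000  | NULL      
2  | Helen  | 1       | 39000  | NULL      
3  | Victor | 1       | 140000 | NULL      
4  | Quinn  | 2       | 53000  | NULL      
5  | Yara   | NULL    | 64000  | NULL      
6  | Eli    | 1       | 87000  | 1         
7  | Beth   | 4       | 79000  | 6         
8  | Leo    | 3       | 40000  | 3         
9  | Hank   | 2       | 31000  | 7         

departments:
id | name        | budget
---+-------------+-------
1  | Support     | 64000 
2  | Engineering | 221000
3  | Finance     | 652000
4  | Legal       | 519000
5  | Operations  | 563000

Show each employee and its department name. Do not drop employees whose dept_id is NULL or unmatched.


LEFT JOIN keeps every row from employees (the left table); where dept_id has no match in departments, the department columns become NULL. Walk through each employee:
  - employee 1 (Pete): dept_id=NULL, no match -> kept with NULL
  - employee 2 (Helen): dept_id=1 -> matches Support
  - employee 3 (Victor): dept_id=1 -> matches Support
  - employee 4 (Quinn): dept_id=2 -> matches Engineering
  - employee 5 (Yara): dept_id=NULL, no match -> kept with NULL
  - employee 6 (Eli): dept_id=1 -> matches Support
  - employee 7 (Beth): dept_id=4 -> matches Legal
  - employee 8 (Leo): dept_id=3 -> matches Finance
  - employee 9 (Hank): dept_id=2 -> matches Engineering
All 9 rows appear; 2 have NULL department.

SQL:
SELECT a.name, b.name AS department
FROM employees a
LEFT JOIN departments b ON a.dept_id = b.id

Result:
name   | department 
-------+------------
Pete   | NULL       
Helen  | Support    
Victor | Support    
Quinn  | Engineering
Yara   | NULL       
Eli    | Support    
Beth   | Legal      
Leo    | Finance    
Hank   | Engineering


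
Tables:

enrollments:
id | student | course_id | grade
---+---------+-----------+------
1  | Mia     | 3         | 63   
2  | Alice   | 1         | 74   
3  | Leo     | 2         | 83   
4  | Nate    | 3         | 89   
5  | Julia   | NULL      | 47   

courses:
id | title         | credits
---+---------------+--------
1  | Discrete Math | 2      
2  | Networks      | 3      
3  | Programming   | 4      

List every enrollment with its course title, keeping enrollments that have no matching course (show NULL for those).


LEFT JOIN keeps every row from enrollments (the left table); where course_id has no match in courses, the course columns become NULL. Walk through each enrollment:
  - enrollment 1 (Mia): course_id=3 -> matches Programming
  - enrollment 2 (Alice): course_id=1 -> matches Discrete Math
  - enrollment 3 (Leo): course_id=2 -> matches Networks
  - enrollment 4 (Nate): course_id=3 -> matches Programming
  - enrollment 5 (Julia): course_id=NULL, no match -> kept with NULL
All 5 rows appear; 1 has NULL course.

SQL:
SELECT a.student, b.title AS course
FROM enrollments a
LEFT JOIN courses b ON a.course_id = b.id

Result:
student | course       
--------+--------------
Mia     | Programming  
Alice   | Discrete Math
Leo     | Networks     
Nate    | Programming  
Julia   | NULL         


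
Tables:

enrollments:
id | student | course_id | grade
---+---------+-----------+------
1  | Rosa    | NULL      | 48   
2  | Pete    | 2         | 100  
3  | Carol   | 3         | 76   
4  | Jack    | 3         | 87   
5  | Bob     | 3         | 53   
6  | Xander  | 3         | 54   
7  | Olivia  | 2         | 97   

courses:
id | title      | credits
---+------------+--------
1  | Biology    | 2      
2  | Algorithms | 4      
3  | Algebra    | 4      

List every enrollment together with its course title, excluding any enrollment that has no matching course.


INNER JOIN keeps only enrollments rows whose course_id matches an id in courses. Walk through each enrollment:
  - enrollment 1 (Rosa): course_id=NULL, no match -> dropped
  - enrollment 2 (Pete): course_id=2 -> matches Algorithms
  - enrollment 3 (Carol): course_id=3 -> matches Algebra
  - enrollment 4 (Jack): course_id=3 -> matches Algebra
  - enrollment 5 (Bob): course_id=3 -> matches Algebra
  - enrollment 6 (Xander): course_id=3 -> matches Algebra
  - enrollment 7 (Olivia): course_id=2 -> matches Algorithms
So 1 of 7 rows is dropped.

SQL:
SELECT a.student, b.title AS course
FROM enrollments a
INNER JOIN courses b ON a.course_id = b.id

Result:
student | course    
--------+-----------
Pete    | Algorithms
Carol   | Algebra   
Jack    | Algebra   
Bob     | Algebra   
Xander  | Algebra   
Olivia  | Algorithms


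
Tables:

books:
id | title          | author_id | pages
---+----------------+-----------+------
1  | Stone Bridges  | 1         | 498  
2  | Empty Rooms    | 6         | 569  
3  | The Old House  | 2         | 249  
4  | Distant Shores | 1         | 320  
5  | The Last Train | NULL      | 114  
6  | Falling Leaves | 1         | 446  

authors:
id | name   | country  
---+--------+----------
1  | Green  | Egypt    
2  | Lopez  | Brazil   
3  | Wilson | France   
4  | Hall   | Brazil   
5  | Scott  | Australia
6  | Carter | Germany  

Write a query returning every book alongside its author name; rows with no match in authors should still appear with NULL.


LEFT JOIN keeps every row from books (the left table); where author_id has no match in authors, the author columns become NULL. Walk through each book:
  - book 1 (Stone Bridges): author_id=1 -> matches Green
  - book 2 (Empty Rooms): author_id=6 -> matches Carter
  - book 3 (The Old House): author_id=2 -> matches Lopez
  - book 4 (Distant Shores): author_id=1 -> matches Green
  - book 5 (The Last Train): author_id=NULL, no match -> kept with NULL
  - book 6 (Falling Leaves): author_id=1 -> matches Green
All 6 rows appear; 1 has NULL author.

SQL:
SELECT a.title, b.name AS author
FROM books a
LEFT JOIN authors b ON a.author_id = b.id

Result:
title          | author
---------------+-------
Stone Bridges  | Green 
Empty Rooms    | Carter
The Old House  | Lopez 
Distant Shores | Green 
The Last Train | NULL  
Falling Leaves | Green 


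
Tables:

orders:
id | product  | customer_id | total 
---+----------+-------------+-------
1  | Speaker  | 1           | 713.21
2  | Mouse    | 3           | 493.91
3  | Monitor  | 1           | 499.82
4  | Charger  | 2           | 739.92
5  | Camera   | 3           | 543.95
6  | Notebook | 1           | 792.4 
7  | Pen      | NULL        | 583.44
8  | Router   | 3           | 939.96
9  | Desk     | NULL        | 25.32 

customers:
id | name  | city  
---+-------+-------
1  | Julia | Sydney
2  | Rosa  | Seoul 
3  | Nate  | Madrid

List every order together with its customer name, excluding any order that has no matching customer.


INNER JOIN keeps only orders rows whose customer_id matches an id in customers. Walk through each order:
  - order 1 (Speaker): customer_id=1 -> matches Julia
  - order 2 (Mouse): customer_id=3 -> matches Nate
  - order 3 (Monitor): customer_id=1 -> matches Julia
  - order 4 (Charger): customer_id=2 -> matches Rosa
  - order 5 (Camera): customer_id=3 -> matches Nate
  - order 6 (Notebook): customer_id=1 -> matches Julia
  - order 7 (Pen): customer_id=NULL, no match -> dropped
  - order 8 (Router): customer_id=3 -> matches Nate
  - order 9 (Desk): customer_id=NULL, no match -> dropped
So 2 of 9 rows are dropped.

SQL:
SELECT a.product, b.name AS customer
FROM orders a
INNER JOIN customers b ON a.customer_id = b.id

Result:
product  | customer
---------+---------
Speaker  | Julia   
Mouse    | Nate    
Monitor  | Julia   
Charger  | Rosa    
Camera   | Nate    
Notebook | Julia   
Router   | Nate    


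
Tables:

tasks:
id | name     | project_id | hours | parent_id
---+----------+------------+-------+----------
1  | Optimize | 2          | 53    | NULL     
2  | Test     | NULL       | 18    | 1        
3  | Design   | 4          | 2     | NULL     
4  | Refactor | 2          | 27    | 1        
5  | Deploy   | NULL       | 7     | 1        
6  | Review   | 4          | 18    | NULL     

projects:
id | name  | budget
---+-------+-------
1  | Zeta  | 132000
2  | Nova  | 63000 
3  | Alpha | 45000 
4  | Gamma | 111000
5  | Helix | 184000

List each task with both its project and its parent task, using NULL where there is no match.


Two LEFT JOINs from the same base table tasks: one to projects via project_id, one to tasks itself via parent_id. Both are LEFT so every task is preserved.
Match against projects:
  - task 1 (Optimize): project_id=2 -> matches Nova
  - task 2 (Test): project_id=NULL, no match -> kept with NULL
  - task 3 (Design): project_id=4 -> matches Gamma
  - task 4 (Refactor): project_id=2 -> matches Nova
  - task 5 (Deploy): project_id=NULL, no match -> kept with NULL
  - task 6 (Review): project_id=4 -> matches Gamma
Match against tasks (self):
  - task 1 (Optimize): parent_id=NULL -> NULL
  - task 2 (Test): parent_id=1 -> Optimize
  - task 3 (Design): parent_id=NULL -> NULL
  - task 4 (Refactor): parent_id=1 -> Optimize
  - task 5 (Deploy): parent_id=1 -> Optimize
  - task 6 (Review): parent_id=NULL -> NULL

SQL:
SELECT a.name, b.name AS project, c.name AS parent
FROM tasks a
LEFT JOIN projects b ON a.project_id = b.id
LEFT JOIN tasks c ON a.parent_id = c.id

Result:
name     | project | parent  
---------+---------+---------
Optimize | Nova    | NULL    
Test     | NULL    | Optimize
Design   | Gamma   | NULL    
Refactor | Nova    | Optimize
Deploy   | NULL    | Optimize
Review   | Gamma   | NULL    


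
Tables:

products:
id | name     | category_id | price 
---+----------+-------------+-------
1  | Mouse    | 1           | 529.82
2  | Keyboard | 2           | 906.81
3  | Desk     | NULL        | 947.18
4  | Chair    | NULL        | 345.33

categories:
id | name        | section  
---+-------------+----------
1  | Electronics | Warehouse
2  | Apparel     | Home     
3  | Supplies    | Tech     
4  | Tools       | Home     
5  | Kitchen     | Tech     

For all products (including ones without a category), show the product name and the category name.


LEFT JOIN keeps every row from products (the left table); where category_id has no match in categories, the category columns become NULL. Walk through each product:
  - product 1 (Mouse): category_id=1 -> matches Electronics
  - product 2 (Keyboard): category_id=2 -> matches Apparel
  - product 3 (Desk): category_id=NULL, no match -> kept with NULL
  - product 4 (Chair): category_id=NULL, no match -> kept with NULL
All 4 rows appear; 2 have NULL category.

SQL:
SELECT a.name, b.name AS category
FROM products a
LEFT JOIN categories b ON a.category_id = b.id

Result:
name     | category   
---------+------------
Mouse    | Electronics
Keyboard | Apparel    
Desk     | NULL       
Chair    | NULL       


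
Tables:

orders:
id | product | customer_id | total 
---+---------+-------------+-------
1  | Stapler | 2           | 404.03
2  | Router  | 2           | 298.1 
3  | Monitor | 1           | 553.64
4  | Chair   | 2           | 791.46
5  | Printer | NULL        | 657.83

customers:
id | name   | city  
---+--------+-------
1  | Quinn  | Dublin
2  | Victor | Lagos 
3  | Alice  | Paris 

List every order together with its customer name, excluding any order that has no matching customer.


INNER JOIN keeps only orders rows whose customer_id matches an id in customers. Walk through each order:
  - order 1 (Stapler): customer_id=2 -> matches Victor
  - order 2 (Router): customer_id=2 -> matches Victor
  - order 3 (Monitor): customer_id=1 -> matches Quinn
  - order 4 (Chair): customer_id=2 -> matches Victor
  - order 5 (Printer): customer_id=NULL, no match -> dropped
So 1 of 5 rows is dropped.

SQL:
SELECT a.product, b.name AS customer
FROM orders a
INNER JOIN customers b ON a.customer_id = b.id

Result:
product | customer
--------+---------
Stapler | Victor  
Router  | Victor  
Monitor | Quinn   
Chair   | Victor  


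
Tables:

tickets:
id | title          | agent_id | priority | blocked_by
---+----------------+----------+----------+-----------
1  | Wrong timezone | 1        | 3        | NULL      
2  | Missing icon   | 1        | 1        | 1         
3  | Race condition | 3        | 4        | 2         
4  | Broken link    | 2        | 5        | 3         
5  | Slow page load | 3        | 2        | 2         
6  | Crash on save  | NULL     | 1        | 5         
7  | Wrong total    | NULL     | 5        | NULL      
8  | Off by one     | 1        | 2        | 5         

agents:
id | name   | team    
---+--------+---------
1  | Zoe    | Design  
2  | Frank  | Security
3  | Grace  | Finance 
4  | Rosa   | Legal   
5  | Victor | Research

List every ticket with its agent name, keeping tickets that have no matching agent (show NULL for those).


LEFT JOIN keeps every row from tickets (the left table); where agent_id has no match in agents, the agent columns become NULL. Walk through each ticket:
  - ticket 1 (Wrong timezone): agent_id=1 -> matches Zoe
  - ticket 2 (Missing icon): agent_id=1 -> matches Zoe
  - ticket 3 (Race condition): agent_id=3 -> matches Grace
  - ticket 4 (Broken link): agent_id=2 -> matches Frank
  - ticket 5 (Slow page load): agent_id=3 -> matches Grace
  - ticket 6 (Crash on save): agent_id=NULL, no match -> kept with NULL
  - ticket 7 (Wrong total): agent_id=NULL, no match -> kept with NULL
  - ticket 8 (Off by one): agent_id=1 -> matches Zoe
All 8 rows appear; 2 have NULL agent.

SQL:
SELECT a.title, b.name AS agent
FROM tickets a
LEFT JOIN agents b ON a.agent_id = b.id

Result:
title          | agent
---------------+------
Wrong timezone | Zoe  
Missing icon   | Zoe  
Race condition | Grace
Broken link    | Frank
Slow page load | Grace
Crash on save  | NULL 
Wrong total    | NULL 
Off by one     | Zoe  


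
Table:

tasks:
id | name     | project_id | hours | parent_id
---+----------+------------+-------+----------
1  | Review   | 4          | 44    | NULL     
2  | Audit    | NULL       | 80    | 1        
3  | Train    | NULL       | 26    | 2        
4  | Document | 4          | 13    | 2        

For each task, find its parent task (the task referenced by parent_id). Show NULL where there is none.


This is a self-join: tasks is joined to a second copy of itself, matching each row's parent_id to another row's id. Use LEFT JOIN so rows with parent_id=NULL are kept.
  - task 1 (Review): parent_id=NULL -> NULL
  - task 2 (Audit): parent_id=1 -> Review
  - task 3 (Train): parent_id=2 -> Audit
  - task 4 (Document): parent_id=2 -> Audit

SQL:
SELECT a.name AS item, b.name AS parent
FROM tasks a
LEFT JOIN tasks b ON a.parent_id = b.id

Result:
item     | parent
---------+-------
Review   | NULL  
Audit    | Review
Train    | Audit 
Document | Audit 


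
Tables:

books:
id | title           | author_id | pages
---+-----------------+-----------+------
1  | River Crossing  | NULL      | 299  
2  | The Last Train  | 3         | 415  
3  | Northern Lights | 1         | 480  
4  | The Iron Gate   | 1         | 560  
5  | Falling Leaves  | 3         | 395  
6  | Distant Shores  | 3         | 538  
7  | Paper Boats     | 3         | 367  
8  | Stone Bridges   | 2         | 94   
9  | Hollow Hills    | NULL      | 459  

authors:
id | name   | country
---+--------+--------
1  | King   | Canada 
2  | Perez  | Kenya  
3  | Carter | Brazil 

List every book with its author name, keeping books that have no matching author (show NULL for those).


LEFT JOIN keeps every row from books (the left table); where author_id has no match in authors, the author columns become NULL. Walk through each book:
  - book 1 (River Crossing): author_id=NULL, no match -> kept with NULL
  - book 2 (The Last Train): author_id=3 -> matches Carter
  - book 3 (Northern Lights): author_id=1 -> matches King
  - book 4 (The Iron Gate): author_id=1 -> matches King
  - book 5 (Falling Leaves): author_id=3 -> matches Carter
  - book 6 (Distant Shores): author_id=3 -> matches Carter
  - book 7 (Paper Boats): author_id=3 -> matches Carter
  - book 8 (Stone Bridges): author_id=2 -> matches Perez
  - book 9 (Hollow Hills): author_id=NULL, no match -> kept with NULL
All 9 rows appear; 2 have NULL author.

SQL:
SELECT a.title, b.name AS author
FROM books a
LEFT JOIN authors b ON a.author_id = b.id

Result:
title           | author
----------------+-------
River Crossing  | NULL  
The Last Train  | Carter
Northern Lights | King  
The Iron Gate   | King  
Falling Leaves  | Carter
Distant Shores  | Carter
Paper Boats     | Carter
Stone Bridges   | Perez 
Hollow Hills    | NULL  


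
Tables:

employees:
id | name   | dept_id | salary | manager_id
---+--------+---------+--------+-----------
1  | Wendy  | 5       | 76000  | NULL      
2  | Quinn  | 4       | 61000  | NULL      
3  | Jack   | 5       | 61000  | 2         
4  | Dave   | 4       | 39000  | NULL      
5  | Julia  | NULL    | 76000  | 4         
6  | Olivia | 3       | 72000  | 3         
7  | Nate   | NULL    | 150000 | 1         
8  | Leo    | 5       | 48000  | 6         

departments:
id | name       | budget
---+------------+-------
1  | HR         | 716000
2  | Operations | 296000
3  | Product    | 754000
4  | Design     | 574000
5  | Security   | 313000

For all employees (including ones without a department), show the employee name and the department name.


LEFT JOIN keeps every row from employees (the left table); where dept_id has no match in departments, the department columns become NULL. Walk through each employee:
  - employee 1 (Wendy): dept_id=5 -> matches Security
  - employee 2 (Quinn): dept_id=4 -> matches Design
  - employee 3 (Jack): dept_id=5 -> matches Security
  - employee 4 (Dave): dept_id=4 -> matches Design
  - employee 5 (Julia): dept_id=NULL, no match -> kept with NULL
  - employee 6 (Olivia): dept_id=3 -> matches Product
  - employee 7 (Nate): dept_id=NULL, no match -> kept with NULL
  - employee 8 (Leo): dept_id=5 -> matches Security
All 8 rows appear; 2 have NULL department.

SQL:
SELECT a.name, b.name AS department
FROM employees a
LEFT JOIN departments b ON a.dept_id = b.id

Result:
name   | department
-------+-----------
Wendy  | Security  
Quinn  | Design    
Jack   | Security  
Dave   | Design    
Julia  | NULL      
Olivia | Product   
Nate   | NULL      
Leo    | Security  


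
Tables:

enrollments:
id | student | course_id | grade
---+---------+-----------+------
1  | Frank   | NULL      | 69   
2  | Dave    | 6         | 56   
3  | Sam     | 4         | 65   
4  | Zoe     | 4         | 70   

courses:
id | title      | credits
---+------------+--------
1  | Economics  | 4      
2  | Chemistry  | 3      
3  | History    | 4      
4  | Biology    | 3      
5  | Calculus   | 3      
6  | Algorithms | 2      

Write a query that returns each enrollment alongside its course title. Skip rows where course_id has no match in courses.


INNER JOIN keeps only enrollments rows whose course_id matches an id in courses. Walk through each enrollment:
  - enrollment 1 (Frank): course_id=NULL, no match -> dropped
  - enrollment 2 (Dave): course_id=6 -> matches Algorithms
  - enrollment 3 (Sam): course_id=4 -> matches Biology
  - enrollment 4 (Zoe): course_id=4 -> matches Biology
So 1 of 4 rows is dropped.

SQL:
SELECT a.student, b.title AS course
FROM enrollments a
INNER JOIN courses b ON a.course_id = b.id

Result:
student | course    
--------+-----------
Dave    | Algorithms
Sam     | Biology   
Zoe     | Biology   


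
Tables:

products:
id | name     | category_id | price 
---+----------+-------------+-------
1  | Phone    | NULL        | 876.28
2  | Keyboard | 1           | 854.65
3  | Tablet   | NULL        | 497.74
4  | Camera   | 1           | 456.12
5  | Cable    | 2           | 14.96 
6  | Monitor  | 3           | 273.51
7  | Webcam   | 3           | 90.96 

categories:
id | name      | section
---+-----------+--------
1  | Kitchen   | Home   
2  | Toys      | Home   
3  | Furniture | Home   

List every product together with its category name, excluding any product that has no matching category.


INNER JOIN keeps only products rows whose category_id matches an id in categories. Walk through each product:
  - product 1 (Phone): category_id=NULL, no match -> dropped
  - product 2 (Keyboard): category_id=1 -> matches Kitchen
  - product 3 (Tablet): category_id=NULL, no match -> dropped
  - product 4 (Camera): category_id=1 -> matches Kitchen
  - product 5 (Cable): category_id=2 -> matches Toys
  - product 6 (Monitor): category_id=3 -> matches Furniture
  - product 7 (Webcam): category_id=3 -> matches Furniture
So 2 of 7 rows are dropped.

SQL:
SELECT a.name, b.name AS category
FROM products a
INNER JOIN categories b ON a.category_id = b.id

Result:
name     | category 
---------+----------
Keyboard | Kitchen  
Camera   | Kitchen  
Cable    | Toys     
Monitor  | Furniture
Webcam   | Furniture


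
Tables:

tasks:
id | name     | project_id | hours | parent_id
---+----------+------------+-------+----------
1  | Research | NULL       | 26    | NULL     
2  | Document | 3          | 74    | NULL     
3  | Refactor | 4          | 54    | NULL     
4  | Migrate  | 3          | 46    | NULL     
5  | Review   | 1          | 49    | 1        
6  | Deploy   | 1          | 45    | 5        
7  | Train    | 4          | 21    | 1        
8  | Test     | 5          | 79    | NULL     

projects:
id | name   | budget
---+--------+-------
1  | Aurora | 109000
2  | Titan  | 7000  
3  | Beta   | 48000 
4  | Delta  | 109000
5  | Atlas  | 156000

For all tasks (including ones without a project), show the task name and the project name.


LEFT JOIN keeps every row from tasks (the left table); where project_id has no match in projects, the project columns become NULL. Walk through each task:
  - task 1 (Research): project_id=NULL, no match -> kept with NULL
  - task 2 (Document): project_id=3 -> matches Beta
  - task 3 (Refactor): project_id=4 -> matches Delta
  - task 4 (Migrate): project_id=3 -> matches Beta
  - task 5 (Review): project_id=1 -> matches Aurora
  - task 6 (Deploy): project_id=1 -> matches Aurora
  - task 7 (Train): project_id=4 -> matches Delta
  - task 8 (Test): project_id=5 -> matches Atlas
All 8 rows appear; 1 has NULL project.

SQL:
SELECT a.name, b.name AS project
FROM tasks a
LEFT JOIN projects b ON a.project_id = b.id

Result:
name     | project
---------+--------
Research | NULL   
Document | Beta   
Refactor | Delta  
Migrate  | Beta   
Review   | Aurora 
Deploy   | Aurora 
Train    | Delta  
Test     | Atlas  


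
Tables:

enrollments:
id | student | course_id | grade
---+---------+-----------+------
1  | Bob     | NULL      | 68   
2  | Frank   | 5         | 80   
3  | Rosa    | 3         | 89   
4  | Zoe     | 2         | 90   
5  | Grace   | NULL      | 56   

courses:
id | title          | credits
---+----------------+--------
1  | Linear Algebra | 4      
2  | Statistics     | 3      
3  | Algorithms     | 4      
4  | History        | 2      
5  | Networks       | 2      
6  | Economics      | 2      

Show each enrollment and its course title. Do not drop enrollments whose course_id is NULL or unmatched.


LEFT JOIN keeps every row from enrollments (the left table); where course_id has no match in courses, the course columns become NULL. Walk through each enrollment:
  - enrollment 1 (Bob): course_id=NULL, no match -> kept with NULL
  - enrollment 2 (Frank): course_id=5 -> matches Networks
  - enrollment 3 (Rosa): course_id=3 -> matches Algorithms
  - enrollment 4 (Zoe): course_id=2 -> matches Statistics
  - enrollment 5 (Grace): course_id=NULL, no match -> kept with NULL
All 5 rows appear; 2 have NULL course.

SQL:
SELECT a.student, b.title AS course
FROM enrollments a
LEFT JOIN courses b ON a.course_id = b.id

Result:
student | course    
--------+-----------
Bob     | NULL      
Frank   | Networks  
Rosa    | Algorithms
Zoe     | Statistics
Grace   | NULL      
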